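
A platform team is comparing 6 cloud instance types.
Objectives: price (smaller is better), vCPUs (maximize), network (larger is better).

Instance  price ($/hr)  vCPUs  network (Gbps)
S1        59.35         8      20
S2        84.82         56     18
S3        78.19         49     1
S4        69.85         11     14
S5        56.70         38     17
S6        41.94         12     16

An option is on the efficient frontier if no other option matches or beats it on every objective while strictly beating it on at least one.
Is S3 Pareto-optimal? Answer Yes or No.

Yes

S1: worse on vCPUs (8 vs 49).
S2: worse on price (84.82 vs 78.19).
S4: worse on vCPUs (11 vs 49).
S5: worse on vCPUs (38 vs 49).
S6: worse on vCPUs (12 vs 49).
No option is at least as good as S3 on every objective and strictly better on one.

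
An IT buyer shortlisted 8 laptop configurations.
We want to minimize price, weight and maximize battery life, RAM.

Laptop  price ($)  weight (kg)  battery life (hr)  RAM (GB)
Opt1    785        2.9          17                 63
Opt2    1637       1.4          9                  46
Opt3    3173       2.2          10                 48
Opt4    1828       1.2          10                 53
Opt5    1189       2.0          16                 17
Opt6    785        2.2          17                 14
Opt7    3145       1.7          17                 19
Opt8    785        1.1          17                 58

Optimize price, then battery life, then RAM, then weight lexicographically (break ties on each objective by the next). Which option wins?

First minimize price: best is 785, kept {Opt1, Opt6, Opt8}.
Then maximize battery life: best is 17, kept {Opt1, Opt6, Opt8}.
Then maximize RAM: best is 63, kept {Opt1}.

Opt1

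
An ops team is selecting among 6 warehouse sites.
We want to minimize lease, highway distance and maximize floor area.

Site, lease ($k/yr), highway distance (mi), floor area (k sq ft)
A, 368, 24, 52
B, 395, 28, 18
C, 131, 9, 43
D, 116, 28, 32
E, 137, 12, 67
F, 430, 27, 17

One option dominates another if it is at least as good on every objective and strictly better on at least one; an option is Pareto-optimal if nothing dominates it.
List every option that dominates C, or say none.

A: worse on lease (368 vs 131).
B: worse on lease (395 vs 131).
D: worse on highway distance (28 vs 9).
E: worse on lease (137 vs 131).
F: worse on lease (430 vs 131).
No option dominates C.

none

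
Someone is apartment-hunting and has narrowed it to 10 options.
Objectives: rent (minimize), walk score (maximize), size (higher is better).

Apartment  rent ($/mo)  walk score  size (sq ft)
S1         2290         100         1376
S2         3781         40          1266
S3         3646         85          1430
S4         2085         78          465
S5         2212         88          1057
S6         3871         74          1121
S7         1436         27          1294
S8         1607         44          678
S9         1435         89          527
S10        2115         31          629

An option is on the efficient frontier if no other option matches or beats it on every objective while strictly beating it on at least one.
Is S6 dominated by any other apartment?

Yes

S1 vs S6: rent 2290≤3871, walk score 100≥74, size 1376≥1121 — S1 is at least as good on every objective and strictly better on at least one, so S1 dominates S6.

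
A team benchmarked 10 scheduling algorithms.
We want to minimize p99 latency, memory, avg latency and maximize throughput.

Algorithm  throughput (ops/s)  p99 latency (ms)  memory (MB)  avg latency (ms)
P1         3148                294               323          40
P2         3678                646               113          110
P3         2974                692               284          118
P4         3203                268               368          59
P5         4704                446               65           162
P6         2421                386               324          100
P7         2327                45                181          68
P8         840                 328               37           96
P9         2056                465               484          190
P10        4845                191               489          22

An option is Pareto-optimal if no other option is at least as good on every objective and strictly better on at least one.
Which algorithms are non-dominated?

P1, P2, P4, P5, P7, P8, P10

P1: not dominated.
P2: not dominated.
P3: dominated by P2 (throughput 3678≥2974, p99 latency 646≤692, memory 113≤284, avg latency 110≤118).
P4: not dominated.
P5: not dominated.
P6: dominated by P1 (throughput 3148≥2421, p99 latency 294≤386, memory 323≤324, avg latency 40≤100).
P7: not dominated (best p99 latency).
P8: not dominated (best memory).
P9: dominated by P1 (throughput 3148≥2056, p99 latency 294≤465, memory 323≤484, avg latency 40≤190).
P10: not dominated (best throughput).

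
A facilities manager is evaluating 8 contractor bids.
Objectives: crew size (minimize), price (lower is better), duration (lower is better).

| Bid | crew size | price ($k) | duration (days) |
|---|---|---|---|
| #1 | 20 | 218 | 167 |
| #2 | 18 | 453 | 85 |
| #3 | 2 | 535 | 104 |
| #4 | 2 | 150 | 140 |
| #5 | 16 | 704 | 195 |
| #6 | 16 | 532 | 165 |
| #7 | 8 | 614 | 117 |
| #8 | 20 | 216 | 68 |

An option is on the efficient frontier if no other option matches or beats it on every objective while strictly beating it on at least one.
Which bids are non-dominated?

#1: dominated by #4 (crew size 2≤20, price 150≤218, duration 140≤167).
#2: not dominated.
#3: not dominated.
#4: not dominated (best price).
#5: dominated by #3 (crew size 2≤16, price 535≤704, duration 104≤195).
#6: dominated by #4 (crew size 2≤16, price 150≤532, duration 140≤165).
#7: dominated by #3 (crew size 2≤8, price 535≤614, duration 104≤117).
#8: not dominated (best duration).

#2, #3, #4, #8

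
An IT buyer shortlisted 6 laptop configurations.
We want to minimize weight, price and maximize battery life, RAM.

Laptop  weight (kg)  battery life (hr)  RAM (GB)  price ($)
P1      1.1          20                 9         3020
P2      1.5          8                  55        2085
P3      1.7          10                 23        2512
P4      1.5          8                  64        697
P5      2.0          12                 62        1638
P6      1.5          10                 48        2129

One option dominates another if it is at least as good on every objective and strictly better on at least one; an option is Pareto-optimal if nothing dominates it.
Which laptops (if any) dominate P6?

P1: worse on RAM (9 vs 48).
P2: worse on battery life (8 vs 10).
P3: worse on weight (1.7 vs 1.5).
P4: worse on battery life (8 vs 10).
P5: worse on weight (2.0 vs 1.5).
No option dominates P6.

none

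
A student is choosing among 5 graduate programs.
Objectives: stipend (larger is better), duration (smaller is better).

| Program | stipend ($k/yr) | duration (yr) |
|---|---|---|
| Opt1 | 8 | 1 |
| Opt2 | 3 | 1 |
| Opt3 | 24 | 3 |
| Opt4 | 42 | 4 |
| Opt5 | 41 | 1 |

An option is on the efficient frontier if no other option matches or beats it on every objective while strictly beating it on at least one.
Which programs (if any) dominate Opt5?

Opt1: worse on stipend (8 vs 41).
Opt2: worse on stipend (3 vs 41).
Opt3: worse on stipend (24 vs 41).
Opt4: worse on duration (4 vs 1).
No option dominates Opt5.

none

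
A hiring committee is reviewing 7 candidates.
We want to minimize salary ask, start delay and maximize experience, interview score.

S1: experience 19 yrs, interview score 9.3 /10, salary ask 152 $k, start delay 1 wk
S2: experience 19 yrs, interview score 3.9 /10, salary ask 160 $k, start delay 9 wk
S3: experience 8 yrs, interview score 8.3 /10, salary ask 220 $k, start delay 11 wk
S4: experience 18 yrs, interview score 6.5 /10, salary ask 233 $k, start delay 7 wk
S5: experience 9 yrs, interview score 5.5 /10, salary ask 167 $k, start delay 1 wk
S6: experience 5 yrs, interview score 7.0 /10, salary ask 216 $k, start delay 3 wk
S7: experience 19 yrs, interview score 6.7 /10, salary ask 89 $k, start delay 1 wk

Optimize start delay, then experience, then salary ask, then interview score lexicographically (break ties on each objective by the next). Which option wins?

First minimize start delay: best is 1, kept {S1, S5, S7}.
Then maximize experience: best is 19, kept {S1, S7}.
Then minimize salary ask: best is 89, kept {S7}.

S7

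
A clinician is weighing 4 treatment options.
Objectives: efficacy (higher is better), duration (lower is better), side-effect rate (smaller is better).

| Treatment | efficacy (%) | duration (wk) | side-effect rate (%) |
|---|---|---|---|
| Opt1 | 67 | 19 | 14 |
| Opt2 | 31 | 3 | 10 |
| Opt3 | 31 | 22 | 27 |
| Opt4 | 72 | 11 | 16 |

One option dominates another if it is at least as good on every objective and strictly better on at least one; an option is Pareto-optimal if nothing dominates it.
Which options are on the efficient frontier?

Opt1: not dominated.
Opt2: not dominated (best duration).
Opt3: dominated by Opt1 (efficacy 67≥31, duration 19≤22, side-effect rate 14≤27).
Opt4: not dominated (best efficacy).

Opt1, Opt2, Opt4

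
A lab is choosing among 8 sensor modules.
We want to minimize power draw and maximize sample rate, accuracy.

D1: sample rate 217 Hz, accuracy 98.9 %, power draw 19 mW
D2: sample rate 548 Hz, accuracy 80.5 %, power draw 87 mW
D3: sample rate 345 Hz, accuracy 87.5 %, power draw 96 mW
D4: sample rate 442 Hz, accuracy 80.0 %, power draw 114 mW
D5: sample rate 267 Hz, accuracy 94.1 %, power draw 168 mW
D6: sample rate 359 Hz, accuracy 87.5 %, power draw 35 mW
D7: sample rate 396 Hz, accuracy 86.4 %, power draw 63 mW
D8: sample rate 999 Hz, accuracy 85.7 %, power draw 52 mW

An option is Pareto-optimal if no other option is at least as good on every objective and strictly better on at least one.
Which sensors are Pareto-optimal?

D1: not dominated (best accuracy).
D2: dominated by D8 (sample rate 999≥548, accuracy 85.7≥80.5, power draw 52≤87).
D3: dominated by D6 (sample rate 359≥345, accuracy 87.5≥87.5, power draw 35≤96).
D4: dominated by D2 (sample rate 548≥442, accuracy 80.5≥80.0, power draw 87≤114).
D5: not dominated.
D6: not dominated.
D7: not dominated.
D8: not dominated (best sample rate).

D1, D5, D6, D7, D8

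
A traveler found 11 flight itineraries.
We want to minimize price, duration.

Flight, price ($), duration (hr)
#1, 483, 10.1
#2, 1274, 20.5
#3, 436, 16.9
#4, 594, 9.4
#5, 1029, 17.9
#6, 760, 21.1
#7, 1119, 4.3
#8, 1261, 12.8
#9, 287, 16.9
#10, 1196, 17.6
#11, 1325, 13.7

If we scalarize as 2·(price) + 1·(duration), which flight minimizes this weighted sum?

#1: 2·483 + 1·10.1 = 976.1
#2: 2·1274 + 1·20.5 = 2568.5
#3: 2·436 + 1·16.9 = 888.9
#4: 2·594 + 1·9.4 = 1197.4
#5: 2·1029 + 1·17.9 = 2075.9
#6: 2·760 + 1·21.1 = 1541.1
#7: 2·1119 + 1·4.3 = 2242.3
#8: 2·1261 + 1·12.8 = 2534.8
#9: 2·287 + 1·16.9 = 590.9
#10: 2·1196 + 1·17.6 = 2409.6
#11: 2·1325 + 1·13.7 = 2663.7
Lowest: #9 at 590.9.

#9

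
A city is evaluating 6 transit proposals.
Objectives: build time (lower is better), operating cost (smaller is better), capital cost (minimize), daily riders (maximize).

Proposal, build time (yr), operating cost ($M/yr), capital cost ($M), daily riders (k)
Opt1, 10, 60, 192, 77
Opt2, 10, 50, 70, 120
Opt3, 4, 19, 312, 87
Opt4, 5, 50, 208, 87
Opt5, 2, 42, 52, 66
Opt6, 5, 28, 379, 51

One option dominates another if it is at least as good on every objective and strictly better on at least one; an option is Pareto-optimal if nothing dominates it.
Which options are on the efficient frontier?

Opt2, Opt3, Opt4, Opt5

Opt1: dominated by Opt2 (build time 10≤10, operating cost 50≤60, capital cost 70≤192, daily riders 120≥77).
Opt2: not dominated (best daily riders).
Opt3: not dominated (best operating cost).
Opt4: not dominated.
Opt5: not dominated (best build time).
Opt6: dominated by Opt3 (build time 4≤5, operating cost 19≤28, capital cost 312≤379, daily riders 87≥51).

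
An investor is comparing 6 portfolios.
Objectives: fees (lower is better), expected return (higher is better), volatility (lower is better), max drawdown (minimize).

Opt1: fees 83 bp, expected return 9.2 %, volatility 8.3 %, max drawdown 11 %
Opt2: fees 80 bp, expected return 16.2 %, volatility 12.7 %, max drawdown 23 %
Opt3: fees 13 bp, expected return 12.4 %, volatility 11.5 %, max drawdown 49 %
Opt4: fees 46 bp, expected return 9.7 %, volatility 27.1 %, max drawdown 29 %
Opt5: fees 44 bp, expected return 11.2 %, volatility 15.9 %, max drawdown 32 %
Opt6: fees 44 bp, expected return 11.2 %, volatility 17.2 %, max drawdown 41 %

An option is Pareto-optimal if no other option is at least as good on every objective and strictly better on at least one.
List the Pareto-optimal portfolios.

Opt1, Opt2, Opt3, Opt4, Opt5

Opt1: not dominated (best volatility).
Opt2: not dominated (best expected return).
Opt3: not dominated (best fees).
Opt4: not dominated.
Opt5: not dominated.
Opt6: dominated by Opt5 (fees 44≤44, expected return 11.2≥11.2, volatility 15.9≤17.2, max drawdown 32≤41).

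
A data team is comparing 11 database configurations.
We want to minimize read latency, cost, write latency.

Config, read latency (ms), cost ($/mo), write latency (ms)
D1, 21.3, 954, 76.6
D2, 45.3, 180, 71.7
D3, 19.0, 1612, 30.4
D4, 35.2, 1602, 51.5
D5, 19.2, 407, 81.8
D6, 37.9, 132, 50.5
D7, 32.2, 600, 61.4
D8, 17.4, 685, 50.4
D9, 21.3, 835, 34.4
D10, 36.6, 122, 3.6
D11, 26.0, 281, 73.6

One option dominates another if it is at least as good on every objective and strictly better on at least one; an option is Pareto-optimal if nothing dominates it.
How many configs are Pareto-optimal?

7

D1: dominated by D8 (read latency 17.4≤21.3, cost 685≤954, write latency 50.4≤76.6).
D2: dominated by D6 (read latency 37.9≤45.3, cost 132≤180, write latency 50.5≤71.7).
D3: not dominated.
D4: dominated by D8 (read latency 17.4≤35.2, cost 685≤1602, write latency 50.4≤51.5).
D5: not dominated.
D6: dominated by D10 (read latency 36.6≤37.9, cost 122≤132, write latency 3.6≤50.5).
D7: not dominated.
D8: not dominated (best read latency).
D9: not dominated.
D10: not dominated (best cost).
D11: not dominated.
Pareto-optimal: D3, D5, D7, D8, D9, D10, D11 → 7.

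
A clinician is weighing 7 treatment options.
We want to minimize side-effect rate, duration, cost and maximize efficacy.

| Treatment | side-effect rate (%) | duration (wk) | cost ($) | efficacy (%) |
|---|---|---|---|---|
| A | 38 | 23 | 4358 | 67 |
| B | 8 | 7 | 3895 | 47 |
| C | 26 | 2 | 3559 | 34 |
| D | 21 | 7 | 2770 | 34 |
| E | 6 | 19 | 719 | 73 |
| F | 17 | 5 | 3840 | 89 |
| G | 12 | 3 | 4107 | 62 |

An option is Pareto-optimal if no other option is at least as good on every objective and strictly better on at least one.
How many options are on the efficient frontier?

A: dominated by E (side-effect rate 6≤38, duration 19≤23, cost 719≤4358, efficacy 73≥67).
B: not dominated.
C: not dominated (best duration).
D: not dominated.
E: not dominated (best side-effect rate).
F: not dominated (best efficacy).
G: not dominated.
Pareto-optimal: B, C, D, E, F, G → 6.

6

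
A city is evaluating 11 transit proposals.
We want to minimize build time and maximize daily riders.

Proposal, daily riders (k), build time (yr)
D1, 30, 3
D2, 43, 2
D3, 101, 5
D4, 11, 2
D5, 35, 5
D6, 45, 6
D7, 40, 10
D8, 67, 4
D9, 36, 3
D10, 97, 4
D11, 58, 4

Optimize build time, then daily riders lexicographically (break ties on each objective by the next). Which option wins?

D2

First minimize build time: best is 2, kept {D2, D4}.
Then maximize daily riders: best is 43, kept {D2}.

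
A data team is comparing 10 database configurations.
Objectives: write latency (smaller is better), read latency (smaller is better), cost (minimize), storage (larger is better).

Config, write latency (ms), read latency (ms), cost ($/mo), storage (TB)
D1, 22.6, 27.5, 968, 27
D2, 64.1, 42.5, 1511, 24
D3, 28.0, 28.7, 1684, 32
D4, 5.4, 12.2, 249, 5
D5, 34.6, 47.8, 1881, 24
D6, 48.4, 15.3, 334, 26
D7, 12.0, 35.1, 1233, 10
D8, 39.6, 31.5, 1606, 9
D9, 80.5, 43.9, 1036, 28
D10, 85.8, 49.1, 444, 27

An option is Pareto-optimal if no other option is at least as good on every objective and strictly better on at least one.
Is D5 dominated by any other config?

D1 vs D5: write latency 22.6≤34.6, read latency 27.5≤47.8, cost 968≤1881, storage 27≥24 — D1 is at least as good on every objective and strictly better on at least one, so D1 dominates D5.

Yes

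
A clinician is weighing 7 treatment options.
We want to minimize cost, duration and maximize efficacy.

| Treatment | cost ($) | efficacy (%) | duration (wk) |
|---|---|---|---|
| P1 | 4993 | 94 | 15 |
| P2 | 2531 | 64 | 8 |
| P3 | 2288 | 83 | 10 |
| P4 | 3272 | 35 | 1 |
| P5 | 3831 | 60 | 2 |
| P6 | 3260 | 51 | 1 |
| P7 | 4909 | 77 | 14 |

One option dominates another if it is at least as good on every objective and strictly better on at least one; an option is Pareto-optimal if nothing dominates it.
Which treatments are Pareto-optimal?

P1: not dominated (best efficacy).
P2: not dominated.
P3: not dominated (best cost).
P4: dominated by P6 (cost 3260≤3272, efficacy 51≥35, duration 1≤1).
P5: not dominated.
P6: not dominated.
P7: dominated by P3 (cost 2288≤4909, efficacy 83≥77, duration 10≤14).

P1, P2, P3, P5, P6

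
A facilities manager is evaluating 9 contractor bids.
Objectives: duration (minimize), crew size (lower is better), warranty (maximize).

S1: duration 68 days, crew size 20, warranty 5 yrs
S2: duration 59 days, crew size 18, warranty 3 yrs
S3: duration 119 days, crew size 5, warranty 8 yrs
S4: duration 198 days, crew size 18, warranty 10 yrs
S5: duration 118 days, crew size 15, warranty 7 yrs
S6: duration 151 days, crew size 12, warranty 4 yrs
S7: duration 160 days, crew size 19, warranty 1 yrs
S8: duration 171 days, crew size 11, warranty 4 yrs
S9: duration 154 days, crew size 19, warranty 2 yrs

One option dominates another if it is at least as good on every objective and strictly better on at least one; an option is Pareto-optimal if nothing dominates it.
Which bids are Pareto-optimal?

S1, S2, S3, S4, S5

S1: not dominated.
S2: not dominated (best duration).
S3: not dominated (best crew size).
S4: not dominated (best warranty).
S5: not dominated.
S6: dominated by S3 (duration 119≤151, crew size 5≤12, warranty 8≥4).
S7: dominated by S2 (duration 59≤160, crew size 18≤19, warranty 3≥1).
S8: dominated by S3 (duration 119≤171, crew size 5≤11, warranty 8≥4).
S9: dominated by S2 (duration 59≤154, crew size 18≤19, warranty 3≥2).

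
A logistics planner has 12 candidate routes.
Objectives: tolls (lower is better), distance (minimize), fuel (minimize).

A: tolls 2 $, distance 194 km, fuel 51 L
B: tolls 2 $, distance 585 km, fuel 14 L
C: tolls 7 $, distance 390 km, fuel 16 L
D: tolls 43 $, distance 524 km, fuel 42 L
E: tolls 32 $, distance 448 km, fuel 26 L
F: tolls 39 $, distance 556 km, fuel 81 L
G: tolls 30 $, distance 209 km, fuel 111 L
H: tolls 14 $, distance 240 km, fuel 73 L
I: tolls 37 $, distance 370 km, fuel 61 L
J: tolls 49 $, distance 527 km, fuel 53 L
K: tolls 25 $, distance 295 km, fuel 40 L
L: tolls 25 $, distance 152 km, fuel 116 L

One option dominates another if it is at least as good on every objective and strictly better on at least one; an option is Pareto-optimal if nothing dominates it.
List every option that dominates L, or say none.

none

A: worse on distance (194 vs 152).
B: worse on distance (585 vs 152).
C: worse on distance (390 vs 152).
D: worse on tolls (43 vs 25).
E: worse on tolls (32 vs 25).
F: worse on tolls (39 vs 25).
G: worse on tolls (30 vs 25).
H: worse on distance (240 vs 152).
I: worse on tolls (37 vs 25).
J: worse on tolls (49 vs 25).
K: worse on distance (295 vs 152).
No option dominates L.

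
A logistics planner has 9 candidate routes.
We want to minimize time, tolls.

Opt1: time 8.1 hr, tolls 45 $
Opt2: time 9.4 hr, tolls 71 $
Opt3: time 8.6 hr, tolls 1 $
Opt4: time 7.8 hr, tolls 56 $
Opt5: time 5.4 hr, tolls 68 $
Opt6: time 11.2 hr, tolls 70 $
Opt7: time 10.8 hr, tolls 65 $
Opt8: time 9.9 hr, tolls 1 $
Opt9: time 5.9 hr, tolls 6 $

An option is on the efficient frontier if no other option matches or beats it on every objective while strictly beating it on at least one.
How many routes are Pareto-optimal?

3

Opt1: dominated by Opt9 (time 5.9≤8.1, tolls 6≤45).
Opt2: dominated by Opt1 (time 8.1≤9.4, tolls 45≤71).
Opt3: not dominated.
Opt4: dominated by Opt9 (time 5.9≤7.8, tolls 6≤56).
Opt5: not dominated (best time).
Opt6: dominated by Opt1 (time 8.1≤11.2, tolls 45≤70).
Opt7: dominated by Opt1 (time 8.1≤10.8, tolls 45≤65).
Opt8: dominated by Opt3 (time 8.6≤9.9, tolls 1≤1).
Opt9: not dominated.
Pareto-optimal: Opt3, Opt5, Opt9 → 3.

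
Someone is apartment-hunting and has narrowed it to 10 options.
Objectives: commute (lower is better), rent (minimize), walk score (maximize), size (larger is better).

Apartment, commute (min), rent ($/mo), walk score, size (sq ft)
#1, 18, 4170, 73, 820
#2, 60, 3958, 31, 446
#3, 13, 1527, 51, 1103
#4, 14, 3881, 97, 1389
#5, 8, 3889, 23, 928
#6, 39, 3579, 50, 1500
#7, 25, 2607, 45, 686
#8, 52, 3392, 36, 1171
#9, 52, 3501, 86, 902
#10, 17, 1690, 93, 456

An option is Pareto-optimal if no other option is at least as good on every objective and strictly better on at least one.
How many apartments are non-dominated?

7

#1: dominated by #4 (commute 14≤18, rent 3881≤4170, walk score 97≥73, size 1389≥820).
#2: dominated by #3 (commute 13≤60, rent 1527≤3958, walk score 51≥31, size 1103≥446).
#3: not dominated (best rent).
#4: not dominated (best walk score).
#5: not dominated (best commute).
#6: not dominated (best size).
#7: dominated by #3 (commute 13≤25, rent 1527≤2607, walk score 51≥45, size 1103≥686).
#8: not dominated.
#9: not dominated.
#10: not dominated.
Pareto-optimal: #3, #4, #5, #6, #8, #9, #10 → 7.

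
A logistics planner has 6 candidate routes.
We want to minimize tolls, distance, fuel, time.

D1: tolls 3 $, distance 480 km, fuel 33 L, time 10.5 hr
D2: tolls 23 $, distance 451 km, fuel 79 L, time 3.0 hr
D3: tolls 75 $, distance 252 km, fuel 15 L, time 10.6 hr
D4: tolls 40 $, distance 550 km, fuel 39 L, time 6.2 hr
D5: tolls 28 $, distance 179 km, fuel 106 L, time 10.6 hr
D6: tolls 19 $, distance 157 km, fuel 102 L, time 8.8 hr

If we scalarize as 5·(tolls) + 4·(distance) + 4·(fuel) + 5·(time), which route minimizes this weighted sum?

D6

D1: 5·3 + 4·480 + 4·33 + 5·10.5 = 2119.5
D2: 5·23 + 4·451 + 4·79 + 5·3.0 = 2250.0
D3: 5·75 + 4·252 + 4·15 + 5·10.6 = 1496.0
D4: 5·40 + 4·550 + 4·39 + 5·6.2 = 2587.0
D5: 5·28 + 4·179 + 4·106 + 5·10.6 = 1333.0
D6: 5·19 + 4·157 + 4·102 + 5·8.8 = 1175.0
Lowest: D6 at 1175.0.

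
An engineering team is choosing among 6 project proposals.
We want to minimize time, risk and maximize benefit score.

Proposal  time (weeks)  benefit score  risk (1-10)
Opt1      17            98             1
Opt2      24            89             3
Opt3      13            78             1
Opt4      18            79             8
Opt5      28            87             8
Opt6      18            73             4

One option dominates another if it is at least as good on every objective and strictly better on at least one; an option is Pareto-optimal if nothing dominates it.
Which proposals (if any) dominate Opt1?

Opt2: worse on time (24 vs 17).
Opt3: worse on benefit score (78 vs 98).
Opt4: worse on time (18 vs 17).
Opt5: worse on time (28 vs 17).
Opt6: worse on time (18 vs 17).
No option dominates Opt1.

none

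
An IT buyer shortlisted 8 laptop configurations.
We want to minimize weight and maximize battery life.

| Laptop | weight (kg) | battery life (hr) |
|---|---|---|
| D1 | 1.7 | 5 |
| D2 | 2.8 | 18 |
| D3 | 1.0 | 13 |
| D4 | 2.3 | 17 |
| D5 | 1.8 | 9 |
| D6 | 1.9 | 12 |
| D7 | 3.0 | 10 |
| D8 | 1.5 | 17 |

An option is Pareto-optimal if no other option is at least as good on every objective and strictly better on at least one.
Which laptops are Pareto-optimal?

D1: dominated by D3 (weight 1.0≤1.7, battery life 13≥5).
D2: not dominated (best battery life).
D3: not dominated (best weight).
D4: dominated by D8 (weight 1.5≤2.3, battery life 17≥17).
D5: dominated by D3 (weight 1.0≤1.8, battery life 13≥9).
D6: dominated by D3 (weight 1.0≤1.9, battery life 13≥12).
D7: dominated by D2 (weight 2.8≤3.0, battery life 18≥10).
D8: not dominated.

D2, D3, D8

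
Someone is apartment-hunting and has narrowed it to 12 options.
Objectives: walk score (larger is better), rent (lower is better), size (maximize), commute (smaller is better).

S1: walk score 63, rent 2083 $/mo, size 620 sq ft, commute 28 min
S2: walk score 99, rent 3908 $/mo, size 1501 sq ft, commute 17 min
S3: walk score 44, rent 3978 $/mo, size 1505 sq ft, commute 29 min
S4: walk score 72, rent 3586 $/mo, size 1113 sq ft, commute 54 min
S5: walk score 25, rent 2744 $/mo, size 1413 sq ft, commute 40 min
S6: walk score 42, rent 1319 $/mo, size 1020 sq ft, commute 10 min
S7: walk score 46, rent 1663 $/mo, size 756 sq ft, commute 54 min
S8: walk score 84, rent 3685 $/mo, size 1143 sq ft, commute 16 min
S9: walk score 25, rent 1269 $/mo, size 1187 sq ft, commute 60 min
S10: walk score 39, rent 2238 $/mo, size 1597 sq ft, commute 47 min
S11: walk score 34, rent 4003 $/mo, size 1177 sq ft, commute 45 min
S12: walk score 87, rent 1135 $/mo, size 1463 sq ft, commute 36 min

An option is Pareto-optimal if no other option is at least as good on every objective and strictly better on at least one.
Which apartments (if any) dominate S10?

none

S1: worse on size (620 vs 1597).
S2: worse on rent (3908 vs 2238).
S3: worse on rent (3978 vs 2238).
S4: worse on rent (3586 vs 2238).
S5: worse on walk score (25 vs 39).
S6: worse on size (1020 vs 1597).
S7: worse on size (756 vs 1597).
S8: worse on rent (3685 vs 2238).
S9: worse on walk score (25 vs 39).
S11: worse on walk score (34 vs 39).
S12: worse on size (1463 vs 1597).
No option dominates S10.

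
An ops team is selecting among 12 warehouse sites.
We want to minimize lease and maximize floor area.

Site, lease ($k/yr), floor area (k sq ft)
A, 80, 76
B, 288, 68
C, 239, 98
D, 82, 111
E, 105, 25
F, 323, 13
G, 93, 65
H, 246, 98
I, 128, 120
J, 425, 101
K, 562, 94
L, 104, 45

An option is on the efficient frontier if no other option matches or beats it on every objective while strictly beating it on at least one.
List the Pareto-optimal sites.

A: not dominated (best lease).
B: dominated by A (lease 80≤288, floor area 76≥68).
C: dominated by D (lease 82≤239, floor area 111≥98).
D: not dominated.
E: dominated by A (lease 80≤105, floor area 76≥25).
F: dominated by A (lease 80≤323, floor area 76≥13).
G: dominated by A (lease 80≤93, floor area 76≥65).
H: dominated by C (lease 239≤246, floor area 98≥98).
I: not dominated (best floor area).
J: dominated by D (lease 82≤425, floor area 111≥101).
K: dominated by C (lease 239≤562, floor area 98≥94).
L: dominated by A (lease 80≤104, floor area 76≥45).

A, D, I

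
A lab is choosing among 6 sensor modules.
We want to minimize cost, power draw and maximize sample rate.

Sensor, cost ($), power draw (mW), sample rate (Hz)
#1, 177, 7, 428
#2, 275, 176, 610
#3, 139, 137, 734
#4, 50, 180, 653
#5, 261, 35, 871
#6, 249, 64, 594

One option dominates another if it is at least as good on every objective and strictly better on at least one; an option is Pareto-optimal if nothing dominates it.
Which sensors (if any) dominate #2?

#3: cost 139≤275, power draw 137≤176, sample rate 734≥610 — dominates #2.
#5: cost 261≤275, power draw 35≤176, sample rate 871≥610 — dominates #2.
Others (#1, #4, #6) are each worse than #2 on at least one objective.

#3, #5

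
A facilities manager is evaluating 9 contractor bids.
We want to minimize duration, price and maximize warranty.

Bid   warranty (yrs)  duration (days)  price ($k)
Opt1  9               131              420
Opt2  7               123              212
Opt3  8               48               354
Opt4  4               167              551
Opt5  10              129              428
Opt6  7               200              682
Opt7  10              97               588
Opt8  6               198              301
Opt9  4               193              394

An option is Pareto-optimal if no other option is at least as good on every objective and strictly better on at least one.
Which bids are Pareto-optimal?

Opt1, Opt2, Opt3, Opt5, Opt7

Opt1: not dominated.
Opt2: not dominated (best price).
Opt3: not dominated (best duration).
Opt4: dominated by Opt1 (warranty 9≥4, duration 131≤167, price 420≤551).
Opt5: not dominated.
Opt6: dominated by Opt1 (warranty 9≥7, duration 131≤200, price 420≤682).
Opt7: not dominated.
Opt8: dominated by Opt2 (warranty 7≥6, duration 123≤198, price 212≤301).
Opt9: dominated by Opt2 (warranty 7≥4, duration 123≤193, price 212≤394).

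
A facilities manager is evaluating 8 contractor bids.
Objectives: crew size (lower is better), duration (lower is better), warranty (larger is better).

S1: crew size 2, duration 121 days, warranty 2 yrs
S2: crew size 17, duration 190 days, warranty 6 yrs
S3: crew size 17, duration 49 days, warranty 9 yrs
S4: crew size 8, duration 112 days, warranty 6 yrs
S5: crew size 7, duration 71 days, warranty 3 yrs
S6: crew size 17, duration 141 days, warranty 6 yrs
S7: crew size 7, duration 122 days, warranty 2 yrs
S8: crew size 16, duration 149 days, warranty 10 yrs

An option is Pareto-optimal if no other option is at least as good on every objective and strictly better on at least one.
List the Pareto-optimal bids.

S1, S3, S4, S5, S8

S1: not dominated (best crew size).
S2: dominated by S3 (crew size 17≤17, duration 49≤190, warranty 9≥6).
S3: not dominated (best duration).
S4: not dominated.
S5: not dominated.
S6: dominated by S3 (crew size 17≤17, duration 49≤141, warranty 9≥6).
S7: dominated by S1 (crew size 2≤7, duration 121≤122, warranty 2≥2).
S8: not dominated (best warranty).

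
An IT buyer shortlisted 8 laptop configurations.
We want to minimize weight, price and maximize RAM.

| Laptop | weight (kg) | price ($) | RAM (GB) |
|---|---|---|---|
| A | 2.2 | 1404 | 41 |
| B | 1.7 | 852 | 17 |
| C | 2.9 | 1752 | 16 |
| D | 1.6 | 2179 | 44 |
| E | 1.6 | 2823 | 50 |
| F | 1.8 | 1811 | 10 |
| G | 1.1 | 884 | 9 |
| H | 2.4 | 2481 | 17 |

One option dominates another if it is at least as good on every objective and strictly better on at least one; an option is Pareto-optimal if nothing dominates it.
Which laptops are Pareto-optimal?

A: not dominated.
B: not dominated (best price).
C: dominated by A (weight 2.2≤2.9, price 1404≤1752, RAM 41≥16).
D: not dominated.
E: not dominated (best RAM).
F: dominated by B (weight 1.7≤1.8, price 852≤1811, RAM 17≥10).
G: not dominated (best weight).
H: dominated by A (weight 2.2≤2.4, price 1404≤2481, RAM 41≥17).

A, B, D, E, G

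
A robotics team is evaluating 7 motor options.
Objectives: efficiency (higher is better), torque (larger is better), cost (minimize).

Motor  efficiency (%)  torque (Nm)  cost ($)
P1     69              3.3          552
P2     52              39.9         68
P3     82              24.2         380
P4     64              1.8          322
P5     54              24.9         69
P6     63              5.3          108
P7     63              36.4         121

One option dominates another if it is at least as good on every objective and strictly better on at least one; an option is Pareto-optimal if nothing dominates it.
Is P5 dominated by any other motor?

No

P1: worse on torque (3.3 vs 24.9).
P2: worse on efficiency (52 vs 54).
P3: worse on torque (24.2 vs 24.9).
P4: worse on torque (1.8 vs 24.9).
P6: worse on torque (5.3 vs 24.9).
P7: worse on cost (121 vs 69).
No option is at least as good as P5 on every objective and strictly better on one.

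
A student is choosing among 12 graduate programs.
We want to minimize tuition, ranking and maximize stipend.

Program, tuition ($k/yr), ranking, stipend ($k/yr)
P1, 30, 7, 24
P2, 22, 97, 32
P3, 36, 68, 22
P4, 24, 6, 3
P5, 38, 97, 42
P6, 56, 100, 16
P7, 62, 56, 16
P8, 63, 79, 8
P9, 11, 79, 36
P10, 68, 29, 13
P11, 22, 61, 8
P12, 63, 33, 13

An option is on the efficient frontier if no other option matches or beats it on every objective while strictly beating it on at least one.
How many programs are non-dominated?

P1: not dominated.
P2: dominated by P9 (tuition 11≤22, ranking 79≤97, stipend 36≥32).
P3: dominated by P1 (tuition 30≤36, ranking 7≤68, stipend 24≥22).
P4: not dominated (best ranking).
P5: not dominated (best stipend).
P6: dominated by P1 (tuition 30≤56, ranking 7≤100, stipend 24≥16).
P7: dominated by P1 (tuition 30≤62, ranking 7≤56, stipend 24≥16).
P8: dominated by P1 (tuition 30≤63, ranking 7≤79, stipend 24≥8).
P9: not dominated (best tuition).
P10: dominated by P1 (tuition 30≤68, ranking 7≤29, stipend 24≥13).
P11: not dominated.
P12: dominated by P1 (tuition 30≤63, ranking 7≤33, stipend 24≥13).
Pareto-optimal: P1, P4, P5, P9, P11 → 5.

5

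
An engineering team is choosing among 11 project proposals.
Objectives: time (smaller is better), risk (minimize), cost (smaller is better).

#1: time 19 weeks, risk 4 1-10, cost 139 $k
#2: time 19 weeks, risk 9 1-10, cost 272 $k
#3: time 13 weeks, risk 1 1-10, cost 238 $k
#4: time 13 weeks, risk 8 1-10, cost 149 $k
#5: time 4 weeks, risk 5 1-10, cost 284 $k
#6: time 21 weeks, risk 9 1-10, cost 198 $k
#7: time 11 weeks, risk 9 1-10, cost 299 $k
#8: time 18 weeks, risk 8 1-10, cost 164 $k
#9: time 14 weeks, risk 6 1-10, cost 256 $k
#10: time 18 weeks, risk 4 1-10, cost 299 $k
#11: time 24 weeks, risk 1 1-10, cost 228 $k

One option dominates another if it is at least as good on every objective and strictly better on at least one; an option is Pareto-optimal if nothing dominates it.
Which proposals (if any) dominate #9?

#3

#3: time 13≤14, risk 1≤6, cost 238≤256 — dominates #9.
Others (#1, #2, #4, #5, #6, #7, #8, #10, #11) are each worse than #9 on at least one objective.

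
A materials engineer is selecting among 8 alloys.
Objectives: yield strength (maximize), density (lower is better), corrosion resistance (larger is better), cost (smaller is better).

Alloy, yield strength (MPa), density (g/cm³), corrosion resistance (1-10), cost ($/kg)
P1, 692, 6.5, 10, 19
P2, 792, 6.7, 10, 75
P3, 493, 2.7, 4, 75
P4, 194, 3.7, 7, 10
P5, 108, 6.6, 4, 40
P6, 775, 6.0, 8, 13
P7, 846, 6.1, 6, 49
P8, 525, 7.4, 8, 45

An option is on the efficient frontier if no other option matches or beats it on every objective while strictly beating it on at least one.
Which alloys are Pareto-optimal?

P1, P2, P3, P4, P6, P7

P1: not dominated.
P2: not dominated.
P3: not dominated (best density).
P4: not dominated (best cost).
P5: dominated by P1 (yield strength 692≥108, density 6.5≤6.6, corrosion resistance 10≥4, cost 19≤40).
P6: not dominated.
P7: not dominated (best yield strength).
P8: dominated by P1 (yield strength 692≥525, density 6.5≤7.4, corrosion resistance 10≥8, cost 19≤45).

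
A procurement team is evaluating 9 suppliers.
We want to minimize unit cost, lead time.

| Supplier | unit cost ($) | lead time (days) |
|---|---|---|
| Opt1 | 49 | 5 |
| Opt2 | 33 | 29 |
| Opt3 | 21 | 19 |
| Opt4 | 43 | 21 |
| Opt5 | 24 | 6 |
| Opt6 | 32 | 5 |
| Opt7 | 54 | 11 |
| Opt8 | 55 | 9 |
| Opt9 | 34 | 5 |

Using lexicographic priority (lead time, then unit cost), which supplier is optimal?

Opt6

First minimize lead time: best is 5, kept {Opt1, Opt6, Opt9}.
Then minimize unit cost: best is 32, kept {Opt6}.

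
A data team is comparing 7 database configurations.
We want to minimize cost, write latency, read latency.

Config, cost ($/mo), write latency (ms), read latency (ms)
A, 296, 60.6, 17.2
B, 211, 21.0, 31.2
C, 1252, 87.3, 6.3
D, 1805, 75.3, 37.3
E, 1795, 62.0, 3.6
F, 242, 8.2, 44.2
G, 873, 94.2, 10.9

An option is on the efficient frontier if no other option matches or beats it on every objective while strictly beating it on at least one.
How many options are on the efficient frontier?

6

A: not dominated.
B: not dominated (best cost).
C: not dominated.
D: dominated by A (cost 296≤1805, write latency 60.6≤75.3, read latency 17.2≤37.3).
E: not dominated (best read latency).
F: not dominated (best write latency).
G: not dominated.
Pareto-optimal: A, B, C, E, F, G → 6.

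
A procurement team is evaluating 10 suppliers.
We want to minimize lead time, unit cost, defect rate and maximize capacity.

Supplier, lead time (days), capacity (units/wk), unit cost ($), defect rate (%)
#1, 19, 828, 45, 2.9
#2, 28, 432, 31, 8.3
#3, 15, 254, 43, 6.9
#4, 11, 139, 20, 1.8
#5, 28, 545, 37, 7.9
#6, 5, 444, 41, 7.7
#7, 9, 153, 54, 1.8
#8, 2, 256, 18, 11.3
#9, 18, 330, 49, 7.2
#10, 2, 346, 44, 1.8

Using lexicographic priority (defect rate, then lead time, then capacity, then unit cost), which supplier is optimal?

#10

First minimize defect rate: best is 1.8, kept {#4, #7, #10}.
Then minimize lead time: best is 2, kept {#10}.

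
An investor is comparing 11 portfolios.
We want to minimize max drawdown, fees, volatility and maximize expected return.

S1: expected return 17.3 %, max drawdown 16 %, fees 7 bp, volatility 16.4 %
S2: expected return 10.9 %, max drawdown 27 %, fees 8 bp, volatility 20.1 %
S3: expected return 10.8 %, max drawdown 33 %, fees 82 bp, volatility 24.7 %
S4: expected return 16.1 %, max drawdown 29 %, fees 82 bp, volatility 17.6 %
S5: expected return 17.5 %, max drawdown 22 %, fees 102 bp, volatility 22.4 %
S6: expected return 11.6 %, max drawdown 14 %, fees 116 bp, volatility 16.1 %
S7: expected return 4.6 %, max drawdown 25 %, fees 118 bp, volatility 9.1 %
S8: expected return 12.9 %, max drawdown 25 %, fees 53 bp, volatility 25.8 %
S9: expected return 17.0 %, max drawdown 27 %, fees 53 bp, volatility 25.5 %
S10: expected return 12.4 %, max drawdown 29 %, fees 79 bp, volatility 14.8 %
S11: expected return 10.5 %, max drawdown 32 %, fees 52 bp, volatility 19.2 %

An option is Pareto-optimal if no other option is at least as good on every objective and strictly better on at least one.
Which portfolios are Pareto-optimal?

S1: not dominated (best fees).
S2: dominated by S1 (expected return 17.3≥10.9, max drawdown 16≤27, fees 7≤8, volatility 16.4≤20.1).
S3: dominated by S1 (expected return 17.3≥10.8, max drawdown 16≤33, fees 7≤82, volatility 16.4≤24.7).
S4: dominated by S1 (expected return 17.3≥16.1, max drawdown 16≤29, fees 7≤82, volatility 16.4≤17.6).
S5: not dominated (best expected return).
S6: not dominated (best max drawdown).
S7: not dominated (best volatility).
S8: dominated by S1 (expected return 17.3≥12.9, max drawdown 16≤25, fees 7≤53, volatility 16.4≤25.8).
S9: dominated by S1 (expected return 17.3≥17.0, max drawdown 16≤27, fees 7≤53, volatility 16.4≤25.5).
S10: not dominated.
S11: dominated by S1 (expected return 17.3≥10.5, max drawdown 16≤32, fees 7≤52, volatility 16.4≤19.2).

S1, S5, S6, S7, S10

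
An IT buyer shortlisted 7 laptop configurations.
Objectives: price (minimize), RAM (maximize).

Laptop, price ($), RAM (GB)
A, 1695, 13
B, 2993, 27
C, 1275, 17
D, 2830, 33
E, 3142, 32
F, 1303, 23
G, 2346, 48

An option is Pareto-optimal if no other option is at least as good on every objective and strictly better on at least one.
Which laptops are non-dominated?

C, F, G

A: dominated by C (price 1275≤1695, RAM 17≥13).
B: dominated by D (price 2830≤2993, RAM 33≥27).
C: not dominated (best price).
D: dominated by G (price 2346≤2830, RAM 48≥33).
E: dominated by D (price 2830≤3142, RAM 33≥32).
F: not dominated.
G: not dominated (best RAM).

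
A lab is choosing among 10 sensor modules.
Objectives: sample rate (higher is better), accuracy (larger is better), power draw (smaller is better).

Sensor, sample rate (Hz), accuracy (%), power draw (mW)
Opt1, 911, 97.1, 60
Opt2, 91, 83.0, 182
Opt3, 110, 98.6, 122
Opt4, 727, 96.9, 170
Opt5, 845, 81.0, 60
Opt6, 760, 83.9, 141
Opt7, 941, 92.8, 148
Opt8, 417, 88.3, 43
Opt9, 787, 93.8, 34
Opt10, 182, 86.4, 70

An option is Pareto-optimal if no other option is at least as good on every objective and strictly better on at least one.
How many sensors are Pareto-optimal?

Opt1: not dominated.
Opt2: dominated by Opt1 (sample rate 911≥91, accuracy 97.1≥83.0, power draw 60≤182).
Opt3: not dominated (best accuracy).
Opt4: dominated by Opt1 (sample rate 911≥727, accuracy 97.1≥96.9, power draw 60≤170).
Opt5: dominated by Opt1 (sample rate 911≥845, accuracy 97.1≥81.0, power draw 60≤60).
Opt6: dominated by Opt1 (sample rate 911≥760, accuracy 97.1≥83.9, power draw 60≤141).
Opt7: not dominated (best sample rate).
Opt8: dominated by Opt9 (sample rate 787≥417, accuracy 93.8≥88.3, power draw 34≤43).
Opt9: not dominated (best power draw).
Opt10: dominated by Opt1 (sample rate 911≥182, accuracy 97.1≥86.4, power draw 60≤70).
Pareto-optimal: Opt1, Opt3, Opt7, Opt9 → 4.

4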